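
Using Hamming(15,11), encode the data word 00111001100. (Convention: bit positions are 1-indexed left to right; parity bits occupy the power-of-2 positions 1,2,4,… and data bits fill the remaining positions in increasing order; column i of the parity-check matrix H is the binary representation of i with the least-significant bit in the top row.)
Codeword c = d · G (mod 2), d = 00111001100:
  c[0] = d·G[:,0] = (00111001100)·(11011010101) mod 2 = 0+0+0+1+1+0+0+0+1+0+0 mod 2 = 1
  c[1] = d·G[:,1] = (00111001100)·(10110110011) mod 2 = 0+0+1+1+0+0+0+0+0+0+0 mod 2 = 0
  c[2] = d·G[:,2] = (00111001100)·(10000000000) mod 2 = 0+0+0+0+0+0+0+0+0+0+0 mod 2 = 0
  c[3] = d·G[:,3] = (00111001100)·(01110001111) mod 2 = 0+0+1+1+0+0+0+1+1+0+0 mod 2 = 0
  c[4] = d·G[:,4] = (00111001100)·(01000000000) mod 2 = 0+0+0+0+0+0+0+0+0+0+0 mod 2 = 0
  c[5] = d·G[:,5] = (00111001100)·(00100000000) mod 2 = 0+0+1+0+0+0+0+0+0+0+0 mod 2 = 1
  c[6] = d·G[:,6] = (00111001100)·(00010000000) mod 2 = 0+0+0+1+0+0+0+0+0+0+0 mod 2 = 1
  c[7] = d·G[:,7] = (00111001100)·(00001111111) mod 2 = 0+0+0+0+1+0+0+1+1+0+0 mod 2 = 1
  c[8] = d·G[:,8] = (00111001100)·(00001000000) mod 2 = 0+0+0+0+1+0+0+0+0+0+0 mod 2 = 1
  c[9] = d·G[:,9] = (00111001100)·(00000100000) mod 2 = 0+0+0+0+0+0+0+0+0+0+0 mod 2 = 0
  c[10] = d·G[:,10] = (00111001100)·(00000010000) mod 2 = 0+0+0+0+0+0+0+0+0+0+0 mod 2 = 0
  c[11] = d·G[:,11] = (00111001100)·(00000001000) mod 2 = 0+0+0+0+0+0+0+1+0+0+0 mod 2 = 1
  c[12] = d·G[:,12] = (00111001100)·(00000000100) mod 2 = 0+0+0+0+0+0+0+0+1+0+0 mod 2 = 1
  c[13] = d·G[:,13] = (00111001100)·(00000000010) mod 2 = 0+0+0+0+0+0+0+0+0+0+0 mod 2 = 0
  c[14] = d·G[:,14] = (00111001100)·(00000000001) mod 2 = 0+0+0+0+0+0+0+0+0+0+0 mod 2 = 0
Codeword = 100001111001100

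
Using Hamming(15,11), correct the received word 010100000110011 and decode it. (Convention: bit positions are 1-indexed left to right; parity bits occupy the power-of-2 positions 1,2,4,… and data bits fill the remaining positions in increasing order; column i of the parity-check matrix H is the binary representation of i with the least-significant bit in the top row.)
Syndrome s = H · r^T (mod 2), r = 010100000110011:
  s[0] = (101010101010101)·(010100000110011) mod 2 = 0+0+0+0+0+0+0+0+0+0+1+0+0+0+1 mod 2 = 0
  s[1] = (011001100110011)·(010100000110011) mod 2 = 0+1+0+0+0+0+0+0+0+1+1+0+0+1+1 mod 2 = 1
  s[2] = (000111100001111)·(010100000110011) mod 2 = 0+0+0+1+0+0+0+0+0+0+0+0+0+1+1 mod 2 = 1
  s[3] = (000000011111111)·(010100000110011) mod 2 = 0+0+0+0+0+0+0+0+0+1+1+0+0+1+1 mod 2 = 0
Syndrome = 0110
Column 6 of H equals this syndrome → error at bit 6 (1-indexed).
Flip bit 6: 010100000110011 → 010101000110011
Extract data bits at positions {3,5,6,7,9,10,11,12,13,14,15}: 00100110011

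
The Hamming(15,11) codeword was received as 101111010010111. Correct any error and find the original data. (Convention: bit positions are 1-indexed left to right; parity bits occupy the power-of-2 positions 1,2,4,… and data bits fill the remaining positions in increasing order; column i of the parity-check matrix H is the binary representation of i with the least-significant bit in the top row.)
Syndrome s = H · r^T (mod 2), r = 101111010010111:
  s[0] = (101010101010101)·(101111010010111) mod 2 = 1+0+1+0+1+0+0+0+0+0+1+0+1+0+1 mod 2 = 0
  s[1] = (011001100110011)·(101111010010111) mod 2 = 0+0+1+0+0+1+0+0+0+0+1+0+0+1+1 mod 2 = 1
  s[2] = (000111100001111)·(101111010010111) mod 2 = 0+0+0+1+1+1+0+0+0+0+0+0+1+1+1 mod 2 = 0
  s[3] = (000000011111111)·(101111010010111) mod 2 = 0+0+0+0+0+0+0+1+0+0+1+0+1+1+1 mod 2 = 1
Syndrome = 0101
Column 10 of H equals this syndrome → error at bit 10 (1-indexed).
Flip bit 10: 101111010010111 → 101111010110111
Extract data bits at positions {3,5,6,7,9,10,11,12,13,14,15}: 11100110111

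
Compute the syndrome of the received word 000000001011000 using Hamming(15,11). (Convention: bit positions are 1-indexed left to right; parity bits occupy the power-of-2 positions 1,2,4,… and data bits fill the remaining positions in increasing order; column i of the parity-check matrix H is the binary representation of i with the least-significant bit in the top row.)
Syndrome s = H · r^T (mod 2), r = 000000001011000:
  s[0] = (101010101010101)·(000000001011000) mod 2 = 0+0+0+0+0+0+0+0+1+0+1+0+0+0+0 mod 2 = 0
  s[1] = (011001100110011)·(000000001011000) mod 2 = 0+0+0+0+0+0+0+0+0+0+1+0+0+0+0 mod 2 = 1
  s[2] = (000111100001111)·(000000001011000) mod 2 = 0+0+0+0+0+0+0+0+0+0+0+1+0+0+0 mod 2 = 1
  s[3] = (000000011111111)·(000000001011000) mod 2 = 0+0+0+0+0+0+0+0+1+0+1+1+0+0+0 mod 2 = 1
Syndrome = 0111
Non-zero syndrome: error at position 14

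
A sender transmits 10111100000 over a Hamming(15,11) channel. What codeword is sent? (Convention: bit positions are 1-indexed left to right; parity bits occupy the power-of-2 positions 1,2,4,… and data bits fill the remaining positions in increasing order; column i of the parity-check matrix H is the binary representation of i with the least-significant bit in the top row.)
Codeword c = d · G (mod 2), d = 10111100000:
  c[0] = d·G[:,0] = (10111100000)·(11011010101) mod 2 = 1+0+0+1+1+0+0+0+0+0+0 mod 2 = 1
  c[1] = d·G[:,1] = (10111100000)·(10110110011) mod 2 = 1+0+1+1+0+1+0+0+0+0+0 mod 2 = 0
  c[2] = d·G[:,2] = (10111100000)·(10000000000) mod 2 = 1+0+0+0+0+0+0+0+0+0+0 mod 2 = 1
  c[3] = d·G[:,3] = (10111100000)·(01110001111) mod 2 = 0+0+1+1+0+0+0+0+0+0+0 mod 2 = 0
  c[4] = d·G[:,4] = (10111100000)·(01000000000) mod 2 = 0+0+0+0+0+0+0+0+0+0+0 mod 2 = 0
  c[5] = d·G[:,5] = (10111100000)·(00100000000) mod 2 = 0+0+1+0+0+0+0+0+0+0+0 mod 2 = 1
  c[6] = d·G[:,6] = (10111100000)·(00010000000) mod 2 = 0+0+0+1+0+0+0+0+0+0+0 mod 2 = 1
  c[7] = d·G[:,7] = (10111100000)·(00001111111) mod 2 = 0+0+0+0+1+1+0+0+0+0+0 mod 2 = 0
  c[8] = d·G[:,8] = (10111100000)·(00001000000) mod 2 = 0+0+0+0+1+0+0+0+0+0+0 mod 2 = 1
  c[9] = d·G[:,9] = (10111100000)·(00000100000) mod 2 = 0+0+0+0+0+1+0+0+0+0+0 mod 2 = 1
  c[10] = d·G[:,10] = (10111100000)·(00000010000) mod 2 = 0+0+0+0+0+0+0+0+0+0+0 mod 2 = 0
  c[11] = d·G[:,11] = (10111100000)·(00000001000) mod 2 = 0+0+0+0+0+0+0+0+0+0+0 mod 2 = 0
  c[12] = d·G[:,12] = (10111100000)·(00000000100) mod 2 = 0+0+0+0+0+0+0+0+0+0+0 mod 2 = 0
  c[13] = d·G[:,13] = (10111100000)·(00000000010) mod 2 = 0+0+0+0+0+0+0+0+0+0+0 mod 2 = 0
  c[14] = d·G[:,14] = (10111100000)·(00000000001) mod 2 = 0+0+0+0+0+0+0+0+0+0+0 mod 2 = 0
Codeword = 101001101100000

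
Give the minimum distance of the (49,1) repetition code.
d_min = 49 (the only two codewords are 0…0 and 1…1, differing in all 49 positions).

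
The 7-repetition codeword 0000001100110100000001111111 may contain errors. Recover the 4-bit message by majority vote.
Split into 7-bit blocks and majority-vote each:
  block 1 = 0000001: 1 ones, 6 zeros → 0
  block 2 = 1001101: 4 ones, 3 zeros → 1
  block 3 = 0000000: 0 ones, 7 zeros → 0
  block 4 = 1111111: 7 ones, 0 zeros → 1
Decoded = 0101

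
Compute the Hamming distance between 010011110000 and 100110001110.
XOR = 110101111110, count of 1s = 9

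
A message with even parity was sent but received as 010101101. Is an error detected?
Sum of received bits: 0+1+0+1+0+1+1+0+1 = 5; 5 mod 2 = 1. Result is 1 ≠ 0 → error detected.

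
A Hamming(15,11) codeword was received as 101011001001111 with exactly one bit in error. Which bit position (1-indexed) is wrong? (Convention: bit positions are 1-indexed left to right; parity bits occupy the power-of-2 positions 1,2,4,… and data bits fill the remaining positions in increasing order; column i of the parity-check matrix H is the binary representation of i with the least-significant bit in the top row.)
Syndrome s = H · r^T (mod 2), r = 101011001001111:
  s[0] = (101010101010101)·(101011001001111) mod 2 = 1+0+1+0+1+0+0+0+1+0+0+0+1+0+1 mod 2 = 0
  s[1] = (011001100110011)·(101011001001111) mod 2 = 0+0+1+0+0+1+0+0+0+0+0+0+0+1+1 mod 2 = 0
  s[2] = (000111100001111)·(101011001001111) mod 2 = 0+0+0+0+1+1+0+0+0+0+0+1+1+1+1 mod 2 = 0
  s[3] = (000000011111111)·(101011001001111) mod 2 = 0+0+0+0+0+0+0+0+1+0+0+1+1+1+1 mod 2 = 1
Syndrome = 0001
Column i of H is the binary representation of i, so the syndrome is the binary index of the flipped bit.
Read s = 0001 with s[0] as LSB: 0·2^0 + 0·2^1 + 0·2^2 + 1·2^3 = 8.
Error is at bit position 8.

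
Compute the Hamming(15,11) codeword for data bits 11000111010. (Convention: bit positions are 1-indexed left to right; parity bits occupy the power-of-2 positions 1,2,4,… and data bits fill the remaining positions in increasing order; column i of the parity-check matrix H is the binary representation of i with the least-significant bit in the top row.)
Codeword c = d · G (mod 2), d = 11000111010:
  c[0] = d·G[:,0] = (11000111010)·(11011010101) mod 2 = 1+1+0+0+0+0+1+0+0+0+0 mod 2 = 1
  c[1] = d·G[:,1] = (11000111010)·(10110110011) mod 2 = 1+0+0+0+0+1+1+0+0+1+0 mod 2 = 0
  c[2] = d·G[:,2] = (11000111010)·(10000000000) mod 2 = 1+0+0+0+0+0+0+0+0+0+0 mod 2 = 1
  c[3] = d·G[:,3] = (11000111010)·(01110001111) mod 2 = 0+1+0+0+0+0+0+1+0+1+0 mod 2 = 1
  c[4] = d·G[:,4] = (11000111010)·(01000000000) mod 2 = 0+1+0+0+0+0+0+0+0+0+0 mod 2 = 1
  c[5] = d·G[:,5] = (11000111010)·(00100000000) mod 2 = 0+0+0+0+0+0+0+0+0+0+0 mod 2 = 0
  c[6] = d·G[:,6] = (11000111010)·(00010000000) mod 2 = 0+0+0+0+0+0+0+0+0+0+0 mod 2 = 0
  c[7] = d·G[:,7] = (11000111010)·(00001111111) mod 2 = 0+0+0+0+0+1+1+1+0+1+0 mod 2 = 0
  c[8] = d·G[:,8] = (11000111010)·(00001000000) mod 2 = 0+0+0+0+0+0+0+0+0+0+0 mod 2 = 0
  c[9] = d·G[:,9] = (11000111010)·(00000100000) mod 2 = 0+0+0+0+0+1+0+0+0+0+0 mod 2 = 1
  c[10] = d·G[:,10] = (11000111010)·(00000010000) mod 2 = 0+0+0+0+0+0+1+0+0+0+0 mod 2 = 1
  c[11] = d·G[:,11] = (11000111010)·(00000001000) mod 2 = 0+0+0+0+0+0+0+1+0+0+0 mod 2 = 1
  c[12] = d·G[:,12] = (11000111010)·(00000000100) mod 2 = 0+0+0+0+0+0+0+0+0+0+0 mod 2 = 0
  c[13] = d·G[:,13] = (11000111010)·(00000000010) mod 2 = 0+0+0+0+0+0+0+0+0+1+0 mod 2 = 1
  c[14] = d·G[:,14] = (11000111010)·(00000000001) mod 2 = 0+0+0+0+0+0+0+0+0+0+0 mod 2 = 0
Codeword = 101110000111010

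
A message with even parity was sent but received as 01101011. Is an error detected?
Sum of received bits: 0+1+1+0+1+0+1+1 = 5; 5 mod 2 = 1. Result is 1 ≠ 0 → error detected.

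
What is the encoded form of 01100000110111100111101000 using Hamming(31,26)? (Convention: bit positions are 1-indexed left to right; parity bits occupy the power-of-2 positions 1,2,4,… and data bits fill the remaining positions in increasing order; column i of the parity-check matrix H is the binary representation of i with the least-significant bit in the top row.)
Codeword c = d · G (mod 2), d = 01100000110111100111101000:
  c[0] = d·G[:,0] = (01100000110111100111101000)·(11011010101101010101010101) mod 2 = 0+1+0+0+0+0+0+0+1+0+0+1+0+1+0+0+0+1+0+1+0+0+0+0+0+0 mod 2 = 0
  c[1] = d·G[:,1] = (01100000110111100111101000)·(10110110011011001100110011) mod 2 = 0+0+1+0+0+0+0+0+0+1+0+0+1+1+0+0+0+1+0+0+1+0+0+0+0+0 mod 2 = 0
  c[2] = d·G[:,2] = (01100000110111100111101000)·(10000000000000000000000000) mod 2 = 0+0+0+0+0+0+0+0+0+0+0+0+0+0+0+0+0+0+0+0+0+0+0+0+0+0 mod 2 = 0
  c[3] = d·G[:,3] = (01100000110111100111101000)·(01110001111000111100001111) mod 2 = 0+1+1+0+0+0+0+0+1+1+0+0+0+0+1+0+0+1+0+0+0+0+1+0+0+0 mod 2 = 1
  c[4] = d·G[:,4] = (01100000110111100111101000)·(01000000000000000000000000) mod 2 = 0+1+0+0+0+0+0+0+0+0+0+0+0+0+0+0+0+0+0+0+0+0+0+0+0+0 mod 2 = 1
  c[5] = d·G[:,5] = (01100000110111100111101000)·(00100000000000000000000000) mod 2 = 0+0+1+0+0+0+0+0+0+0+0+0+0+0+0+0+0+0+0+0+0+0+0+0+0+0 mod 2 = 1
  c[6] = d·G[:,6] = (01100000110111100111101000)·(00010000000000000000000000) mod 2 = 0+0+0+0+0+0+0+0+0+0+0+0+0+0+0+0+0+0+0+0+0+0+0+0+0+0 mod 2 = 0
  c[7] = d·G[:,7] = (01100000110111100111101000)·(00001111111000000011111111) mod 2 = 0+0+0+0+0+0+0+0+1+1+0+0+0+0+0+0+0+0+1+1+1+0+1+0+0+0 mod 2 = 0
  c[8] = d·G[:,8] = (01100000110111100111101000)·(00001000000000000000000000) mod 2 = 0+0+0+0+0+0+0+0+0+0+0+0+0+0+0+0+0+0+0+0+0+0+0+0+0+0 mod 2 = 0
  c[9] = d·G[:,9] = (01100000110111100111101000)·(00000100000000000000000000) mod 2 = 0+0+0+0+0+0+0+0+0+0+0+0+0+0+0+0+0+0+0+0+0+0+0+0+0+0 mod 2 = 0
  c[10] = d·G[:,10] = (01100000110111100111101000)·(00000010000000000000000000) mod 2 = 0+0+0+0+0+0+0+0+0+0+0+0+0+0+0+0+0+0+0+0+0+0+0+0+0+0 mod 2 = 0
  c[11] = d·G[:,11] = (01100000110111100111101000)·(00000001000000000000000000) mod 2 = 0+0+0+0+0+0+0+0+0+0+0+0+0+0+0+0+0+0+0+0+0+0+0+0+0+0 mod 2 = 0
  c[12] = d·G[:,12] = (01100000110111100111101000)·(00000000100000000000000000) mod 2 = 0+0+0+0+0+0+0+0+1+0+0+0+0+0+0+0+0+0+0+0+0+0+0+0+0+0 mod 2 = 1
  c[13] = d·G[:,13] = (01100000110111100111101000)·(00000000010000000000000000) mod 2 = 0+0+0+0+0+0+0+0+0+1+0+0+0+0+0+0+0+0+0+0+0+0+0+0+0+0 mod 2 = 1
  c[14] = d·G[:,14] = (01100000110111100111101000)·(00000000001000000000000000) mod 2 = 0+0+0+0+0+0+0+0+0+0+0+0+0+0+0+0+0+0+0+0+0+0+0+0+0+0 mod 2 = 0
  c[15] = d·G[:,15] = (01100000110111100111101000)·(00000000000111111111111111) mod 2 = 0+0+0+0+0+0+0+0+0+0+0+1+1+1+1+0+0+1+1+1+1+0+1+0+0+0 mod 2 = 1
  c[16] = d·G[:,16] = (01100000110111100111101000)·(00000000000100000000000000) mod 2 = 0+0+0+0+0+0+0+0+0+0+0+1+0+0+0+0+0+0+0+0+0+0+0+0+0+0 mod 2 = 1
  c[17] = d·G[:,17] = (01100000110111100111101000)·(00000000000010000000000000) mod 2 = 0+0+0+0+0+0+0+0+0+0+0+0+1+0+0+0+0+0+0+0+0+0+0+0+0+0 mod 2 = 1
  c[18] = d·G[:,18] = (01100000110111100111101000)·(00000000000001000000000000) mod 2 = 0+0+0+0+0+0+0+0+0+0+0+0+0+1+0+0+0+0+0+0+0+0+0+0+0+0 mod 2 = 1
  c[19] = d·G[:,19] = (01100000110111100111101000)·(00000000000000100000000000) mod 2 = 0+0+0+0+0+0+0+0+0+0+0+0+0+0+1+0+0+0+0+0+0+0+0+0+0+0 mod 2 = 1
  c[20] = d·G[:,20] = (01100000110111100111101000)·(00000000000000010000000000) mod 2 = 0+0+0+0+0+0+0+0+0+0+0+0+0+0+0+0+0+0+0+0+0+0+0+0+0+0 mod 2 = 0
  c[21] = d·G[:,21] = (01100000110111100111101000)·(00000000000000001000000000) mod 2 = 0+0+0+0+0+0+0+0+0+0+0+0+0+0+0+0+0+0+0+0+0+0+0+0+0+0 mod 2 = 0
  c[22] = d·G[:,22] = (01100000110111100111101000)·(00000000000000000100000000) mod 2 = 0+0+0+0+0+0+0+0+0+0+0+0+0+0+0+0+0+1+0+0+0+0+0+0+0+0 mod 2 = 1
  c[23] = d·G[:,23] = (01100000110111100111101000)·(00000000000000000010000000) mod 2 = 0+0+0+0+0+0+0+0+0+0+0+0+0+0+0+0+0+0+1+0+0+0+0+0+0+0 mod 2 = 1
  c[24] = d·G[:,24] = (01100000110111100111101000)·(00000000000000000001000000) mod 2 = 0+0+0+0+0+0+0+0+0+0+0+0+0+0+0+0+0+0+0+1+0+0+0+0+0+0 mod 2 = 1
  c[25] = d·G[:,25] = (01100000110111100111101000)·(00000000000000000000100000) mod 2 = 0+0+0+0+0+0+0+0+0+0+0+0+0+0+0+0+0+0+0+0+1+0+0+0+0+0 mod 2 = 1
  c[26] = d·G[:,26] = (01100000110111100111101000)·(00000000000000000000010000) mod 2 = 0+0+0+0+0+0+0+0+0+0+0+0+0+0+0+0+0+0+0+0+0+0+0+0+0+0 mod 2 = 0
  c[27] = d·G[:,27] = (01100000110111100111101000)·(00000000000000000000001000) mod 2 = 0+0+0+0+0+0+0+0+0+0+0+0+0+0+0+0+0+0+0+0+0+0+1+0+0+0 mod 2 = 1
  c[28] = d·G[:,28] = (01100000110111100111101000)·(00000000000000000000000100) mod 2 = 0+0+0+0+0+0+0+0+0+0+0+0+0+0+0+0+0+0+0+0+0+0+0+0+0+0 mod 2 = 0
  c[29] = d·G[:,29] = (01100000110111100111101000)·(00000000000000000000000010) mod 2 = 0+0+0+0+0+0+0+0+0+0+0+0+0+0+0+0+0+0+0+0+0+0+0+0+0+0 mod 2 = 0
  c[30] = d·G[:,30] = (01100000110111100111101000)·(00000000000000000000000001) mod 2 = 0+0+0+0+0+0+0+0+0+0+0+0+0+0+0+0+0+0+0+0+0+0+0+0+0+0 mod 2 = 0
Codeword = 0001110000001101111100111101000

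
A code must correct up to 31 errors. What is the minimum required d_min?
Correcting t errors requires d_min ≥ 2t + 1 = 2·31 + 1 = 63.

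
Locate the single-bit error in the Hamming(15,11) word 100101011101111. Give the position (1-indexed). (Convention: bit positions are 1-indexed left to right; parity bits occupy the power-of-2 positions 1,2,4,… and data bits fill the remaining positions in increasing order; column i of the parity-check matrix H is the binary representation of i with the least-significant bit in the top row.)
Syndrome s = H · r^T (mod 2), r = 100101011101111:
  s[0] = (101010101010101)·(100101011101111) mod 2 = 1+0+0+0+0+0+0+0+1+0+0+0+1+0+1 mod 2 = 0
  s[1] = (011001100110011)·(100101011101111) mod 2 = 0+0+0+0+0+1+0+0+0+1+0+0+0+1+1 mod 2 = 0
  s[2] = (000111100001111)·(100101011101111) mod 2 = 0+0+0+1+0+1+0+0+0+0+0+1+1+1+1 mod 2 = 0
  s[3] = (000000011111111)·(100101011101111) mod 2 = 0+0+0+0+0+0+0+1+1+1+0+1+1+1+1 mod 2 = 1
Syndrome = 0001
Column i of H is the binary representation of i, so the syndrome is the binary index of the flipped bit.
Read s = 0001 with s[0] as LSB: 0·2^0 + 0·2^1 + 0·2^2 + 1·2^3 = 8.
Error is at bit position 8.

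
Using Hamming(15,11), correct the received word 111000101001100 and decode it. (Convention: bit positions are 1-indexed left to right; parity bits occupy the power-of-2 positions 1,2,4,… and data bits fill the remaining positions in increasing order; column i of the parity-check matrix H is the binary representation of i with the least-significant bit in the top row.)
Syndrome s = H · r^T (mod 2), r = 111000101001100:
  s[0] = (101010101010101)·(111000101001100) mod 2 = 1+0+1+0+0+0+1+0+1+0+0+0+1+0+0 mod 2 = 1
  s[1] = (011001100110011)·(111000101001100) mod 2 = 0+1+1+0+0+0+1+0+0+0+0+0+0+0+0 mod 2 = 1
  s[2] = (000111100001111)·(111000101001100) mod 2 = 0+0+0+0+0+0+1+0+0+0+0+1+1+0+0 mod 2 = 1
  s[3] = (000000011111111)·(111000101001100) mod 2 = 0+0+0+0+0+0+0+0+1+0+0+1+1+0+0 mod 2 = 1
Syndrome = 1111
Column 15 of H equals this syndrome → error at bit 15 (1-indexed).
Flip bit 15: 111000101001100 → 111000101001101
Extract data bits at positions {3,5,6,7,9,10,11,12,13,14,15}: 10011001101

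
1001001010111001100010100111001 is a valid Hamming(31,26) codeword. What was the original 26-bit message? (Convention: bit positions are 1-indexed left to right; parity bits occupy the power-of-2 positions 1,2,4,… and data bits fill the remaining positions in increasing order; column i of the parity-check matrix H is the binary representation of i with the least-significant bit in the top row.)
Parity bits occupy power-of-2 positions; data bits are at positions {3,5,6,7,9,10,11,12,13,14,15,17,18,19,20,21,22,23,24,25,26,27,28,29,30,31} (1-indexed).
Extract: c[3]=0 c[5]=0 c[6]=0 c[7]=1 c[9]=1 c[10]=0 c[11]=1 c[12]=1 c[13]=1 c[14]=0 c[15]=0 c[17]=1 c[18]=0 c[19]=0 c[20]=0 c[21]=1 c[22]=0 c[23]=1 c[24]=0 c[25]=0 c[26]=1 c[27]=1 c[28]=1 c[29]=0 c[30]=0 c[31]=1
Data = 00011011100100010100111001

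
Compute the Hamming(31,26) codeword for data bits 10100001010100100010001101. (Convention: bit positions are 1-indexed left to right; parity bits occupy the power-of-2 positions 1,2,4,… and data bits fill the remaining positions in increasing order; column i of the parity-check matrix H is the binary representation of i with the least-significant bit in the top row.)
Codeword c = d · G (mod 2), d = 10100001010100100010001101:
  c[0] = d·G[:,0] = (10100001010100100010001101)·(11011010101101010101010101) mod 2 = 1+0+0+0+0+0+0+0+0+0+0+1+0+0+0+0+0+0+0+0+0+0+0+1+0+1 mod 2 = 0
  c[1] = d·G[:,1] = (10100001010100100010001101)·(10110110011011001100110011) mod 2 = 1+0+1+0+0+0+0+0+0+1+0+0+0+0+0+0+0+0+0+0+0+0+0+0+0+1 mod 2 = 0
  c[2] = d·G[:,2] = (10100001010100100010001101)·(10000000000000000000000000) mod 2 = 1+0+0+0+0+0+0+0+0+0+0+0+0+0+0+0+0+0+0+0+0+0+0+0+0+0 mod 2 = 1
  c[3] = d·G[:,3] = (10100001010100100010001101)·(01110001111000111100001111) mod 2 = 0+0+1+0+0+0+0+1+0+1+0+0+0+0+1+0+0+0+0+0+0+0+1+1+0+1 mod 2 = 1
  c[4] = d·G[:,4] = (10100001010100100010001101)·(01000000000000000000000000) mod 2 = 0+0+0+0+0+0+0+0+0+0+0+0+0+0+0+0+0+0+0+0+0+0+0+0+0+0 mod 2 = 0
  c[5] = d·G[:,5] = (10100001010100100010001101)·(00100000000000000000000000) mod 2 = 0+0+1+0+0+0+0+0+0+0+0+0+0+0+0+0+0+0+0+0+0+0+0+0+0+0 mod 2 = 1
  c[6] = d·G[:,6] = (10100001010100100010001101)·(00010000000000000000000000) mod 2 = 0+0+0+0+0+0+0+0+0+0+0+0+0+0+0+0+0+0+0+0+0+0+0+0+0+0 mod 2 = 0
  c[7] = d·G[:,7] = (10100001010100100010001101)·(00001111111000000011111111) mod 2 = 0+0+0+0+0+0+0+1+0+1+0+0+0+0+0+0+0+0+1+0+0+0+1+1+0+1 mod 2 = 0
  c[8] = d·G[:,8] = (10100001010100100010001101)·(00001000000000000000000000) mod 2 = 0+0+0+0+0+0+0+0+0+0+0+0+0+0+0+0+0+0+0+0+0+0+0+0+0+0 mod 2 = 0
  c[9] = d·G[:,9] = (10100001010100100010001101)·(00000100000000000000000000) mod 2 = 0+0+0+0+0+0+0+0+0+0+0+0+0+0+0+0+0+0+0+0+0+0+0+0+0+0 mod 2 = 0
  c[10] = d·G[:,10] = (10100001010100100010001101)·(00000010000000000000000000) mod 2 = 0+0+0+0+0+0+0+0+0+0+0+0+0+0+0+0+0+0+0+0+0+0+0+0+0+0 mod 2 = 0
  c[11] = d·G[:,11] = (10100001010100100010001101)·(00000001000000000000000000) mod 2 = 0+0+0+0+0+0+0+1+0+0+0+0+0+0+0+0+0+0+0+0+0+0+0+0+0+0 mod 2 = 1
  c[12] = d·G[:,12] = (10100001010100100010001101)·(00000000100000000000000000) mod 2 = 0+0+0+0+0+0+0+0+0+0+0+0+0+0+0+0+0+0+0+0+0+0+0+0+0+0 mod 2 = 0
  c[13] = d·G[:,13] = (10100001010100100010001101)·(00000000010000000000000000) mod 2 = 0+0+0+0+0+0+0+0+0+1+0+0+0+0+0+0+0+0+0+0+0+0+0+0+0+0 mod 2 = 1
  c[14] = d·G[:,14] = (10100001010100100010001101)·(00000000001000000000000000) mod 2 = 0+0+0+0+0+0+0+0+0+0+0+0+0+0+0+0+0+0+0+0+0+0+0+0+0+0 mod 2 = 0
  c[15] = d·G[:,15] = (10100001010100100010001101)·(00000000000111111111111111) mod 2 = 0+0+0+0+0+0+0+0+0+0+0+1+0+0+1+0+0+0+1+0+0+0+1+1+0+1 mod 2 = 0
  c[16] = d·G[:,16] = (10100001010100100010001101)·(00000000000100000000000000) mod 2 = 0+0+0+0+0+0+0+0+0+0+0+1+0+0+0+0+0+0+0+0+0+0+0+0+0+0 mod 2 = 1
  c[17] = d·G[:,17] = (10100001010100100010001101)·(00000000000010000000000000) mod 2 = 0+0+0+0+0+0+0+0+0+0+0+0+0+0+0+0+0+0+0+0+0+0+0+0+0+0 mod 2 = 0
  c[18] = d·G[:,18] = (10100001010100100010001101)·(00000000000001000000000000) mod 2 = 0+0+0+0+0+0+0+0+0+0+0+0+0+0+0+0+0+0+0+0+0+0+0+0+0+0 mod 2 = 0
  c[19] = d·G[:,19] = (10100001010100100010001101)·(00000000000000100000000000) mod 2 = 0+0+0+0+0+0+0+0+0+0+0+0+0+0+1+0+0+0+0+0+0+0+0+0+0+0 mod 2 = 1
  c[20] = d·G[:,20] = (10100001010100100010001101)·(00000000000000010000000000) mod 2 = 0+0+0+0+0+0+0+0+0+0+0+0+0+0+0+0+0+0+0+0+0+0+0+0+0+0 mod 2 = 0
  c[21] = d·G[:,21] = (10100001010100100010001101)·(00000000000000001000000000) mod 2 = 0+0+0+0+0+0+0+0+0+0+0+0+0+0+0+0+0+0+0+0+0+0+0+0+0+0 mod 2 = 0
  c[22] = d·G[:,22] = (10100001010100100010001101)·(00000000000000000100000000) mod 2 = 0+0+0+0+0+0+0+0+0+0+0+0+0+0+0+0+0+0+0+0+0+0+0+0+0+0 mod 2 = 0
  c[23] = d·G[:,23] = (10100001010100100010001101)·(00000000000000000010000000) mod 2 = 0+0+0+0+0+0+0+0+0+0+0+0+0+0+0+0+0+0+1+0+0+0+0+0+0+0 mod 2 = 1
  c[24] = d·G[:,24] = (10100001010100100010001101)·(00000000000000000001000000) mod 2 = 0+0+0+0+0+0+0+0+0+0+0+0+0+0+0+0+0+0+0+0+0+0+0+0+0+0 mod 2 = 0
  c[25] = d·G[:,25] = (10100001010100100010001101)·(00000000000000000000100000) mod 2 = 0+0+0+0+0+0+0+0+0+0+0+0+0+0+0+0+0+0+0+0+0+0+0+0+0+0 mod 2 = 0
  c[26] = d·G[:,26] = (10100001010100100010001101)·(00000000000000000000010000) mod 2 = 0+0+0+0+0+0+0+0+0+0+0+0+0+0+0+0+0+0+0+0+0+0+0+0+0+0 mod 2 = 0
  c[27] = d·G[:,27] = (10100001010100100010001101)·(00000000000000000000001000) mod 2 = 0+0+0+0+0+0+0+0+0+0+0+0+0+0+0+0+0+0+0+0+0+0+1+0+0+0 mod 2 = 1
  c[28] = d·G[:,28] = (10100001010100100010001101)·(00000000000000000000000100) mod 2 = 0+0+0+0+0+0+0+0+0+0+0+0+0+0+0+0+0+0+0+0+0+0+0+1+0+0 mod 2 = 1
  c[29] = d·G[:,29] = (10100001010100100010001101)·(00000000000000000000000010) mod 2 = 0+0+0+0+0+0+0+0+0+0+0+0+0+0+0+0+0+0+0+0+0+0+0+0+0+0 mod 2 = 0
  c[30] = d·G[:,30] = (10100001010100100010001101)·(00000000000000000000000001) mod 2 = 0+0+0+0+0+0+0+0+0+0+0+0+0+0+0+0+0+0+0+0+0+0+0+0+0+1 mod 2 = 1
Codeword = 0011010000010100100100010001101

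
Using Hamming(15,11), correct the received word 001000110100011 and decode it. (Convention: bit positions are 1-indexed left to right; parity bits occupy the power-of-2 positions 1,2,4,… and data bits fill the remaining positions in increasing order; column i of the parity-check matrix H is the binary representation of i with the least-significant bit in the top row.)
Syndrome s = H · r^T (mod 2), r = 001000110100011:
  s[0] = (101010101010101)·(001000110100011) mod 2 = 0+0+1+0+0+0+1+0+0+0+0+0+0+0+1 mod 2 = 1
  s[1] = (011001100110011)·(001000110100011) mod 2 = 0+0+1+0+0+0+1+0+0+1+0+0+0+1+1 mod 2 = 1
  s[2] = (000111100001111)·(001000110100011) mod 2 = 0+0+0+0+0+0+1+0+0+0+0+0+0+1+1 mod 2 = 1
  s[3] = (000000011111111)·(001000110100011) mod 2 = 0+0+0+0+0+0+0+1+0+1+0+0+0+1+1 mod 2 = 0
Syndrome = 1110
Column 7 of H equals this syndrome → error at bit 7 (1-indexed).
Flip bit 7: 001000110100011 → 001000010100011
Extract data bits at positions {3,5,6,7,9,10,11,12,13,14,15}: 10000100011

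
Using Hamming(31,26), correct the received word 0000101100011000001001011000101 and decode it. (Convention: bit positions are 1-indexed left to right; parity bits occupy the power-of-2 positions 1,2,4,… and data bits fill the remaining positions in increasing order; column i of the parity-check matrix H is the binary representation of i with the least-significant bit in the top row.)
Syndrome s = H · r^T (mod 2), r = 0000101100011000001001011000101:
  s[0] = (1010101010101010101010101010101)·(0000101100011000001001011000101) mod 2 = 0+0+0+0+1+0+1+0+0+0+0+0+1+0+0+0+0+0+1+0+0+0+0+0+1+0+0+0+1+0+1 mod 2 = 1
  s[1] = (0110011001100110011001100110011)·(0000101100011000001001011000101) mod 2 = 0+0+0+0+0+0+1+0+0+0+0+0+0+0+0+0+0+0+1+0+0+1+0+0+0+0+0+0+0+0+1 mod 2 = 0
  s[2] = (0001111000011110000111100001111)·(0000101100011000001001011000101) mod 2 = 0+0+0+0+1+0+1+0+0+0+0+1+1+0+0+0+0+0+0+0+0+1+0+0+0+0+0+0+1+0+1 mod 2 = 1
  s[3] = (0000000111111110000000011111111)·(0000101100011000001001011000101) mod 2 = 0+0+0+0+0+0+0+1+0+0+0+1+1+0+0+0+0+0+0+0+0+0+0+1+1+0+0+0+1+0+1 mod 2 = 1
  s[4] = (0000000000000001111111111111111)·(0000101100011000001001011000101) mod 2 = 0+0+0+0+0+0+0+0+0+0+0+0+0+0+0+0+0+0+1+0+0+1+0+1+1+0+0+0+1+0+1 mod 2 = 0
Syndrome = 10110
Column 13 of H equals this syndrome → error at bit 13 (1-indexed).
Flip bit 13: 0000101100011000001001011000101 → 0000101100010000001001011000101
Extract data bits at positions {3,5,6,7,9,10,11,12,13,14,15,17,18,19,20,21,22,23,24,25,26,27,28,29,30,31}: 01010001000001001011000101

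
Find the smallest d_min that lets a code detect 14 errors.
Detecting e errors requires d_min ≥ e + 1 = 14 + 1 = 15.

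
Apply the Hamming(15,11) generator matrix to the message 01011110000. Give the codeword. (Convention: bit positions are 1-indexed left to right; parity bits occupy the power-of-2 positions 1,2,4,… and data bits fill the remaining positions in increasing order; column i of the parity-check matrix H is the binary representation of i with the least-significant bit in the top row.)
Codeword c = d · G (mod 2), d = 01011110000:
  c[0] = d·G[:,0] = (01011110000)·(11011010101) mod 2 = 0+1+0+1+1+0+1+0+0+0+0 mod 2 = 0
  c[1] = d·G[:,1] = (01011110000)·(10110110011) mod 2 = 0+0+0+1+0+1+1+0+0+0+0 mod 2 = 1
  c[2] = d·G[:,2] = (01011110000)·(10000000000) mod 2 = 0+0+0+0+0+0+0+0+0+0+0 mod 2 = 0
  c[3] = d·G[:,3] = (01011110000)·(01110001111) mod 2 = 0+1+0+1+0+0+0+0+0+0+0 mod 2 = 0
  c[4] = d·G[:,4] = (01011110000)·(01000000000) mod 2 = 0+1+0+0+0+0+0+0+0+0+0 mod 2 = 1
  c[5] = d·G[:,5] = (01011110000)·(00100000000) mod 2 = 0+0+0+0+0+0+0+0+0+0+0 mod 2 = 0
  c[6] = d·G[:,6] = (01011110000)·(00010000000) mod 2 = 0+0+0+1+0+0+0+0+0+0+0 mod 2 = 1
  c[7] = d·G[:,7] = (01011110000)·(00001111111) mod 2 = 0+0+0+0+1+1+1+0+0+0+0 mod 2 = 1
  c[8] = d·G[:,8] = (01011110000)·(00001000000) mod 2 = 0+0+0+0+1+0+0+0+0+0+0 mod 2 = 1
  c[9] = d·G[:,9] = (01011110000)·(00000100000) mod 2 = 0+0+0+0+0+1+0+0+0+0+0 mod 2 = 1
  c[10] = d·G[:,10] = (01011110000)·(00000010000) mod 2 = 0+0+0+0+0+0+1+0+0+0+0 mod 2 = 1
  c[11] = d·G[:,11] = (01011110000)·(00000001000) mod 2 = 0+0+0+0+0+0+0+0+0+0+0 mod 2 = 0
  c[12] = d·G[:,12] = (01011110000)·(00000000100) mod 2 = 0+0+0+0+0+0+0+0+0+0+0 mod 2 = 0
  c[13] = d·G[:,13] = (01011110000)·(00000000010) mod 2 = 0+0+0+0+0+0+0+0+0+0+0 mod 2 = 0
  c[14] = d·G[:,14] = (01011110000)·(00000000001) mod 2 = 0+0+0+0+0+0+0+0+0+0+0 mod 2 = 0
Codeword = 010010111110000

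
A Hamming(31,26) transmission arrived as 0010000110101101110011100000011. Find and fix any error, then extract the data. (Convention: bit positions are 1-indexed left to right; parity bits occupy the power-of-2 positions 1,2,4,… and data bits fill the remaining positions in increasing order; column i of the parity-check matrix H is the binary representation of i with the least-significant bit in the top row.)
Syndrome s = H · r^T (mod 2), r = 0010000110101101110011100000011:
  s[0] = (1010101010101010101010101010101)·(0010000110101101110011100000011) mod 2 = 0+0+1+0+0+0+0+0+1+0+1+0+1+0+0+0+1+0+0+0+1+0+1+0+0+0+0+0+0+0+1 mod 2 = 0
  s[1] = (0110011001100110011001100110011)·(0010000110101101110011100000011) mod 2 = 0+0+1+0+0+0+0+0+0+0+1+0+0+1+0+0+0+1+0+0+0+1+1+0+0+0+0+0+0+1+1 mod 2 = 0
  s[2] = (0001111000011110000111100001111)·(0010000110101101110011100000011) mod 2 = 0+0+0+0+0+0+0+0+0+0+0+0+1+1+0+0+0+0+0+0+1+1+1+0+0+0+0+0+0+1+1 mod 2 = 1
  s[3] = (0000000111111110000000011111111)·(0010000110101101110011100000011) mod 2 = 0+0+0+0+0+0+0+1+1+0+1+0+1+1+0+0+0+0+0+0+0+0+0+0+0+0+0+0+0+1+1 mod 2 = 1
  s[4] = (0000000000000001111111111111111)·(0010000110101101110011100000011) mod 2 = 0+0+0+0+0+0+0+0+0+0+0+0+0+0+0+1+1+1+0+0+1+1+1+0+0+0+0+0+0+1+1 mod 2 = 0
Syndrome = 00110
Column 12 of H equals this syndrome → error at bit 12 (1-indexed).
Flip bit 12: 0010000110101101110011100000011 → 0010000110111101110011100000011
Extract data bits at positions {3,5,6,7,9,10,11,12,13,14,15,17,18,19,20,21,22,23,24,25,26,27,28,29,30,31}: 10001011110110011100000011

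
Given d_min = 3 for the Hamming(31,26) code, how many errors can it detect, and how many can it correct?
Detection only: up to d_min − 1 = 2 errors.
Correction: up to ⌊(d_min − 1)/2⌋ = ⌊2/2⌋ = 1 errors.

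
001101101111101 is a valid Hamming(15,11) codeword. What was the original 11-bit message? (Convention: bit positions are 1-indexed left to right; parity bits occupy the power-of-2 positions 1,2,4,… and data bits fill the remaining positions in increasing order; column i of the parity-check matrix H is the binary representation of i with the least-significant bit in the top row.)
Parity bits occupy power-of-2 positions; data bits are at positions {3,5,6,7,9,10,11,12,13,14,15} (1-indexed).
Extract: c[3]=1 c[5]=0 c[6]=1 c[7]=1 c[9]=1 c[10]=1 c[11]=1 c[12]=1 c[13]=1 c[14]=0 c[15]=1
Data = 10111111101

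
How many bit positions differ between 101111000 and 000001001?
XOR = 101110001, count of 1s = 5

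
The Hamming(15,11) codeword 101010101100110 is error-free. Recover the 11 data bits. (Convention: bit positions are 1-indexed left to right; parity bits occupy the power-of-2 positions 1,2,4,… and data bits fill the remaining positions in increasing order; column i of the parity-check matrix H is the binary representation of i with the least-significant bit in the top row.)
Parity bits occupy power-of-2 positions; data bits are at positions {3,5,6,7,9,10,11,12,13,14,15} (1-indexed).
Extract: c[3]=1 c[5]=1 c[6]=0 c[7]=1 c[9]=1 c[10]=1 c[11]=0 c[12]=0 c[13]=1 c[14]=1 c[15]=0
Data = 11011100110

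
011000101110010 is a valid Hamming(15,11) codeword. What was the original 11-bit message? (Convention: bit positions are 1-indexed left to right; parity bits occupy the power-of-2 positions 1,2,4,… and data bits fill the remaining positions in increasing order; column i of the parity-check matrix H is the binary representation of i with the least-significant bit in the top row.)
Parity bits occupy power-of-2 positions; data bits are at positions {3,5,6,7,9,10,11,12,13,14,15} (1-indexed).
Extract: c[3]=1 c[5]=0 c[6]=0 c[7]=1 c[9]=1 c[10]=1 c[11]=1 c[12]=0 c[13]=0 c[14]=1 c[15]=0
Data = 10011110010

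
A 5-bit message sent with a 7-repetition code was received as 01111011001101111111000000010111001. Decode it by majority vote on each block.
Split into 7-bit blocks and majority-vote each:
  block 1 = 0111101: 5 ones, 2 zeros → 1
  block 2 = 1001101: 4 ones, 3 zeros → 1
  block 3 = 1111110: 6 ones, 1 zeros → 1
  block 4 = 0000001: 1 ones, 6 zeros → 0
  block 5 = 0111001: 4 ones, 3 zeros → 1
Decoded = 11101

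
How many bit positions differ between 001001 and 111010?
XOR = 110011, count of 1s = 4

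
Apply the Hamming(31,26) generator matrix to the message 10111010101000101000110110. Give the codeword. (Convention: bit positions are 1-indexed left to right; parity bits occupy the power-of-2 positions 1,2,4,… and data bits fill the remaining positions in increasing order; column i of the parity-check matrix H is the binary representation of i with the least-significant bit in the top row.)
Codeword c = d · G (mod 2), d = 10111010101000101000110110:
  c[0] = d·G[:,0] = (10111010101000101000110110)·(11011010101101010101010101) mod 2 = 1+0+0+1+1+0+1+0+1+0+1+0+0+0+0+0+0+0+0+0+0+1+0+1+0+0 mod 2 = 0
  c[1] = d·G[:,1] = (10111010101000101000110110)·(10110110011011001100110011) mod 2 = 1+0+1+1+0+0+1+0+0+0+1+0+0+0+0+0+1+0+0+0+1+1+0+0+1+0 mod 2 = 1
  c[2] = d·G[:,2] = (10111010101000101000110110)·(10000000000000000000000000) mod 2 = 1+0+0+0+0+0+0+0+0+0+0+0+0+0+0+0+0+0+0+0+0+0+0+0+0+0 mod 2 = 1
  c[3] = d·G[:,3] = (10111010101000101000110110)·(01110001111000111100001111) mod 2 = 0+0+1+1+0+0+0+0+1+0+1+0+0+0+1+0+1+0+0+0+0+0+0+1+1+0 mod 2 = 0
  c[4] = d·G[:,4] = (10111010101000101000110110)·(01000000000000000000000000) mod 2 = 0+0+0+0+0+0+0+0+0+0+0+0+0+0+0+0+0+0+0+0+0+0+0+0+0+0 mod 2 = 0
  c[5] = d·G[:,5] = (10111010101000101000110110)·(00100000000000000000000000) mod 2 = 0+0+1+0+0+0+0+0+0+0+0+0+0+0+0+0+0+0+0+0+0+0+0+0+0+0 mod 2 = 1
  c[6] = d·G[:,6] = (10111010101000101000110110)·(00010000000000000000000000) mod 2 = 0+0+0+1+0+0+0+0+0+0+0+0+0+0+0+0+0+0+0+0+0+0+0+0+0+0 mod 2 = 1
  c[7] = d·G[:,7] = (10111010101000101000110110)·(00001111111000000011111111) mod 2 = 0+0+0+0+1+0+1+0+1+0+1+0+0+0+0+0+0+0+0+0+1+1+0+1+1+0 mod 2 = 0
  c[8] = d·G[:,8] = (10111010101000101000110110)·(00001000000000000000000000) mod 2 = 0+0+0+0+1+0+0+0+0+0+0+0+0+0+0+0+0+0+0+0+0+0+0+0+0+0 mod 2 = 1
  c[9] = d·G[:,9] = (10111010101000101000110110)·(00000100000000000000000000) mod 2 = 0+0+0+0+0+0+0+0+0+0+0+0+0+0+0+0+0+0+0+0+0+0+0+0+0+0 mod 2 = 0
  c[10] = d·G[:,10] = (10111010101000101000110110)·(00000010000000000000000000) mod 2 = 0+0+0+0+0+0+1+0+0+0+0+0+0+0+0+0+0+0+0+0+0+0+0+0+0+0 mod 2 = 1
  c[11] = d·G[:,11] = (10111010101000101000110110)·(00000001000000000000000000) mod 2 = 0+0+0+0+0+0+0+0+0+0+0+0+0+0+0+0+0+0+0+0+0+0+0+0+0+0 mod 2 = 0
  c[12] = d·G[:,12] = (10111010101000101000110110)·(00000000100000000000000000) mod 2 = 0+0+0+0+0+0+0+0+1+0+0+0+0+0+0+0+0+0+0+0+0+0+0+0+0+0 mod 2 = 1
  c[13] = d·G[:,13] = (10111010101000101000110110)·(00000000010000000000000000) mod 2 = 0+0+0+0+0+0+0+0+0+0+0+0+0+0+0+0+0+0+0+0+0+0+0+0+0+0 mod 2 = 0
  c[14] = d·G[:,14] = (10111010101000101000110110)·(00000000001000000000000000) mod 2 = 0+0+0+0+0+0+0+0+0+0+1+0+0+0+0+0+0+0+0+0+0+0+0+0+0+0 mod 2 = 1
  c[15] = d·G[:,15] = (10111010101000101000110110)·(00000000000111111111111111) mod 2 = 0+0+0+0+0+0+0+0+0+0+0+0+0+0+1+0+1+0+0+0+1+1+0+1+1+0 mod 2 = 0
  c[16] = d·G[:,16] = (10111010101000101000110110)·(00000000000100000000000000) mod 2 = 0+0+0+0+0+0+0+0+0+0+0+0+0+0+0+0+0+0+0+0+0+0+0+0+0+0 mod 2 = 0
  c[17] = d·G[:,17] = (10111010101000101000110110)·(00000000000010000000000000) mod 2 = 0+0+0+0+0+0+0+0+0+0+0+0+0+0+0+0+0+0+0+0+0+0+0+0+0+0 mod 2 = 0
  c[18] = d·G[:,18] = (10111010101000101000110110)·(00000000000001000000000000) mod 2 = 0+0+0+0+0+0+0+0+0+0+0+0+0+0+0+0+0+0+0+0+0+0+0+0+0+0 mod 2 = 0
  c[19] = d·G[:,19] = (10111010101000101000110110)·(00000000000000100000000000) mod 2 = 0+0+0+0+0+0+0+0+0+0+0+0+0+0+1+0+0+0+0+0+0+0+0+0+0+0 mod 2 = 1
  c[20] = d·G[:,20] = (10111010101000101000110110)·(00000000000000010000000000) mod 2 = 0+0+0+0+0+0+0+0+0+0+0+0+0+0+0+0+0+0+0+0+0+0+0+0+0+0 mod 2 = 0
  c[21] = d·G[:,21] = (10111010101000101000110110)·(00000000000000001000000000) mod 2 = 0+0+0+0+0+0+0+0+0+0+0+0+0+0+0+0+1+0+0+0+0+0+0+0+0+0 mod 2 = 1
  c[22] = d·G[:,22] = (10111010101000101000110110)·(00000000000000000100000000) mod 2 = 0+0+0+0+0+0+0+0+0+0+0+0+0+0+0+0+0+0+0+0+0+0+0+0+0+0 mod 2 = 0
  c[23] = d·G[:,23] = (10111010101000101000110110)·(00000000000000000010000000) mod 2 = 0+0+0+0+0+0+0+0+0+0+0+0+0+0+0+0+0+0+0+0+0+0+0+0+0+0 mod 2 = 0
  c[24] = d·G[:,24] = (10111010101000101000110110)·(00000000000000000001000000) mod 2 = 0+0+0+0+0+0+0+0+0+0+0+0+0+0+0+0+0+0+0+0+0+0+0+0+0+0 mod 2 = 0
  c[25] = d·G[:,25] = (10111010101000101000110110)·(00000000000000000000100000) mod 2 = 0+0+0+0+0+0+0+0+0+0+0+0+0+0+0+0+0+0+0+0+1+0+0+0+0+0 mod 2 = 1
  c[26] = d·G[:,26] = (10111010101000101000110110)·(00000000000000000000010000) mod 2 = 0+0+0+0+0+0+0+0+0+0+0+0+0+0+0+0+0+0+0+0+0+1+0+0+0+0 mod 2 = 1
  c[27] = d·G[:,27] = (10111010101000101000110110)·(00000000000000000000001000) mod 2 = 0+0+0+0+0+0+0+0+0+0+0+0+0+0+0+0+0+0+0+0+0+0+0+0+0+0 mod 2 = 0
  c[28] = d·G[:,28] = (10111010101000101000110110)·(00000000000000000000000100) mod 2 = 0+0+0+0+0+0+0+0+0+0+0+0+0+0+0+0+0+0+0+0+0+0+0+1+0+0 mod 2 = 1
  c[29] = d·G[:,29] = (10111010101000101000110110)·(00000000000000000000000010) mod 2 = 0+0+0+0+0+0+0+0+0+0+0+0+0+0+0+0+0+0+0+0+0+0+0+0+1+0 mod 2 = 1
  c[30] = d·G[:,30] = (10111010101000101000110110)·(00000000000000000000000001) mod 2 = 0+0+0+0+0+0+0+0+0+0+0+0+0+0+0+0+0+0+0+0+0+0+0+0+0+0 mod 2 = 0
Codeword = 0110011010101010000101000110110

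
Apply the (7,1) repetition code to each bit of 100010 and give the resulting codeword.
Repeat each bit 7× and concatenate:
1→1111111  0→0000000  0→0000000  0→0000000  1→1111111  0→0000000
Codeword = 111111100000000000000000000011111110000000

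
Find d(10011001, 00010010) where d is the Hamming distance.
XOR = 10001011, count of 1s = 4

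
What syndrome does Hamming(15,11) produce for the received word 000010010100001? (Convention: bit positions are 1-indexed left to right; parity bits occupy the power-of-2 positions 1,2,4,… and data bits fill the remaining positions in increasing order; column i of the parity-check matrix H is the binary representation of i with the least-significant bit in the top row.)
Syndrome s = H · r^T (mod 2), r = 000010010100001:
  s[0] = (101010101010101)·(000010010100001) mod 2 = 0+0+0+0+1+0+0+0+0+0+0+0+0+0+1 mod 2 = 0
  s[1] = (011001100110011)·(000010010100001) mod 2 = 0+0+0+0+0+0+0+0+0+1+0+0+0+0+1 mod 2 = 0
  s[2] = (000111100001111)·(000010010100001) mod 2 = 0+0+0+0+1+0+0+0+0+0+0+0+0+0+1 mod 2 = 0
  s[3] = (000000011111111)·(000010010100001) mod 2 = 0+0+0+0+0+0+0+1+0+1+0+0+0+0+1 mod 2 = 1
Syndrome = 0001
Non-zero syndrome: error at position 8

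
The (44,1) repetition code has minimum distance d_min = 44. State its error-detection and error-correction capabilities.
Detection only: up to d_min − 1 = 43 errors.
Correction: up to ⌊(d_min − 1)/2⌋ = ⌊43/2⌋ = 21 errors.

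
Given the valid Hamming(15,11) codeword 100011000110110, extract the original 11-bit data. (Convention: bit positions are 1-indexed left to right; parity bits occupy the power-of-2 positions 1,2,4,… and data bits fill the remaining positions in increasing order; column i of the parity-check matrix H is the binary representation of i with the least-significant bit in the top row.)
Parity bits occupy power-of-2 positions; data bits are at positions {3,5,6,7,9,10,11,12,13,14,15} (1-indexed).
Extract: c[3]=0 c[5]=1 c[6]=1 c[7]=0 c[9]=0 c[10]=1 c[11]=1 c[12]=0 c[13]=1 c[14]=1 c[15]=0
Data = 01100110110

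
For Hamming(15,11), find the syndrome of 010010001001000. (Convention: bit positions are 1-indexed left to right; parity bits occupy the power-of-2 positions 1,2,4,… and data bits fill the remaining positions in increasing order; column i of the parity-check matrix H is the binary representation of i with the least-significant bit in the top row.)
Syndrome s = H · r^T (mod 2), r = 010010001001000:
  s[0] = (101010101010101)·(010010001001000) mod 2 = 0+0+0+0+1+0+0+0+1+0+0+0+0+0+0 mod 2 = 0
  s[1] = (011001100110011)·(010010001001000) mod 2 = 0+1+0+0+0+0+0+0+0+0+0+0+0+0+0 mod 2 = 1
  s[2] = (000111100001111)·(010010001001000) mod 2 = 0+0+0+0+1+0+0+0+0+0+0+1+0+0+0 mod 2 = 0
  s[3] = (000000011111111)·(010010001001000) mod 2 = 0+0+0+0+0+0+0+0+1+0+0+1+0+0+0 mod 2 = 0
Syndrome = 0100
Non-zero syndrome: error at position 2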